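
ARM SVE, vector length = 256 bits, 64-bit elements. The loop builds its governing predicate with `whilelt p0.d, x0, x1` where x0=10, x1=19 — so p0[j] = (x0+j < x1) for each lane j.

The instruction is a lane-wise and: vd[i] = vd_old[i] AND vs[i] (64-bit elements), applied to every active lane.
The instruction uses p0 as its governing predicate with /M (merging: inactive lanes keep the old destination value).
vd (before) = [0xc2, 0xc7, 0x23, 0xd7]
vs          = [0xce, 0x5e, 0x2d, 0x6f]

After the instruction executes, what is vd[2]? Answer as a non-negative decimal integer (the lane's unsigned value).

vd[2] = 33

256-bit reg / 64-bit elem → 4 lanes
active while 10+j < 19, i.e. j ∈ [0,9) capped at 4 ⇒ 4
  i=0: and(0xc2,0xce) → 194
  i=1: and(0xc7,0x5e) → 70
  i=2: and(0x23,0x2d) → 33
  i=3: and(0xd7,0x6f) → 71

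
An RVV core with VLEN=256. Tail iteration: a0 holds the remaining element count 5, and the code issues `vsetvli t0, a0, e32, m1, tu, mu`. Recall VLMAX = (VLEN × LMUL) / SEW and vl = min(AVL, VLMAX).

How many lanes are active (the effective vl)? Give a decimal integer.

lanes per group: 256·1/32 = 8
AVL=5 ≤ VLMAX=8, so vl = 5

vl = 5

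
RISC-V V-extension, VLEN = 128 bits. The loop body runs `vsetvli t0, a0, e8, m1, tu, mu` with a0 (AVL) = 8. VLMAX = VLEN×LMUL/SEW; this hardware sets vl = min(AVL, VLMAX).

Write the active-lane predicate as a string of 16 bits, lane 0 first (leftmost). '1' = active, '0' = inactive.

predicate = 1111111100000000

lanes per group: 128·1/8 = 16
vl = min(AVL, VLMAX) = min(8, 16) = 8
bits (lane 0 leftmost): 1111111100000000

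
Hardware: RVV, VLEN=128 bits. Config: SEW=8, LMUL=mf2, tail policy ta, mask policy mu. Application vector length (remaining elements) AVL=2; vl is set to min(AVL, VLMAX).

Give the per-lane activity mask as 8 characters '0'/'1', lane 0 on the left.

VLMAX = (128 × 1/2) / 8 = 8 lanes
vl = min(AVL, VLMAX) = min(2, 8) = 2
bits (lane 0 leftmost): 11000000

predicate = 11000000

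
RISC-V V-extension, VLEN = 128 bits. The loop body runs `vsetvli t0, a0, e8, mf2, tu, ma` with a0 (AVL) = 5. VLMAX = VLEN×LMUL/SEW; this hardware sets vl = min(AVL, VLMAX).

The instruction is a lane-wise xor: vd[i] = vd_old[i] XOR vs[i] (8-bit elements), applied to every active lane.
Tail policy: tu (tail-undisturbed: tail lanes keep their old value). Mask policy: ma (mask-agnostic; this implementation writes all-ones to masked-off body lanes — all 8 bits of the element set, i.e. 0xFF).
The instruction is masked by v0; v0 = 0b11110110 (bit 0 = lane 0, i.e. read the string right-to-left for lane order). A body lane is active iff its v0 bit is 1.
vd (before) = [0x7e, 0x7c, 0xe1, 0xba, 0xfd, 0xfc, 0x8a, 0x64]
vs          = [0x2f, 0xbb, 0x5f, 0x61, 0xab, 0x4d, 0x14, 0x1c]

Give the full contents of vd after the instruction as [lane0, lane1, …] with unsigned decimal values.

vd = [255, 199, 190, 255, 86, 252, 138, 100]

VLMAX = (128 × 1/2) / 8 = 8 lanes
vl = min(AVL, VLMAX) = min(5, 8) = 5
lane  0: mask-off/ones ⇒ 0xff
lane  1: xor(0x7c,0xbb) ⇒ 0xc7
lane  2: xor(0xe1,0x5f) ⇒ 0xbe
lane  3: mask-off/ones ⇒ 0xff
lane  4: xor(0xfd,0xab) ⇒ 0x56
lane  5: tail/keep ⇒ 0xfc
lane  6: tail/keep ⇒ 0x8a
lane  7: tail/keep ⇒ 0x64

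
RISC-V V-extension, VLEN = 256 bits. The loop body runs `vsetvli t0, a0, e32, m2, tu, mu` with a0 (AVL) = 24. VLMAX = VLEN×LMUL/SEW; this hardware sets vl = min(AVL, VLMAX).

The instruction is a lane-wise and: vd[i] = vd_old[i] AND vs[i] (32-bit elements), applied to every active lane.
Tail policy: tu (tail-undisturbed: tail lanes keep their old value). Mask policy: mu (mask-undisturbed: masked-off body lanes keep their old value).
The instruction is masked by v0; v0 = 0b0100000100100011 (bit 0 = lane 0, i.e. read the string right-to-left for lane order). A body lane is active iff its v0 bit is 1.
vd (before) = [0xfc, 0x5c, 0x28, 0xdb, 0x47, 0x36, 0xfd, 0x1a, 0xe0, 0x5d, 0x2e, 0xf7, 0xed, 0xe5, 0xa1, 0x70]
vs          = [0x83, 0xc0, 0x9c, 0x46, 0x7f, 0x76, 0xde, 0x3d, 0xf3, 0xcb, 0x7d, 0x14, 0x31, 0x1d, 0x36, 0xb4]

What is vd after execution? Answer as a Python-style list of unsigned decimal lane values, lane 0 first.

vd = [128, 64, 40, 219, 71, 54, 253, 26, 224, 93, 46, 247, 237, 229, 32, 112]

lanes per group: 256·2/32 = 16
vl ← min(24, 16) = 16
  i=0: and(0xfc,0x83) → 128
  i=1: and(0x5c,0xc0) → 64
  i=2: mask-off/keep → 40
  i=3: mask-off/keep → 219
  i=4: mask-off/keep → 71
  i=5: and(0x36,0x76) → 54
  i=6: mask-off/keep → 253
  i=7: mask-off/keep → 26
  i=8: and(0xe0,0xf3) → 224
  i=9: mask-off/keep → 93
  i=10: mask-off/keep → 46
  i=11: mask-off/keep → 247
  i=12: mask-off/keep → 237
  i=13: mask-off/keep → 229
  i=14: and(0xa1,0x36) → 32
  i=15: mask-off/keep → 112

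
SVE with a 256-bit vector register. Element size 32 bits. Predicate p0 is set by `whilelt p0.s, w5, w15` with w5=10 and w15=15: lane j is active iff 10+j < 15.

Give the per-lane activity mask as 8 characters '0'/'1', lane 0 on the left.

register lanes = 256/32 = 8
active while 10+j < 15, i.e. j ∈ [0,5) capped at 8 ⇒ 5
bits (lane 0 leftmost): 11111000

predicate = 11111000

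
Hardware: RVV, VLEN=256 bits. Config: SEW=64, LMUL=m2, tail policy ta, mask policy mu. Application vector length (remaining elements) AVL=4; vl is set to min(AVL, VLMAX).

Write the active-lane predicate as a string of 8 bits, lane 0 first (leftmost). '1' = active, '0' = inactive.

VLMAX = VLEN×LMUL/SEW = 256×2/64 = 8
AVL=4 ≤ VLMAX=8, so vl = 4
bits (lane 0 leftmost): 11110000

predicate = 11110000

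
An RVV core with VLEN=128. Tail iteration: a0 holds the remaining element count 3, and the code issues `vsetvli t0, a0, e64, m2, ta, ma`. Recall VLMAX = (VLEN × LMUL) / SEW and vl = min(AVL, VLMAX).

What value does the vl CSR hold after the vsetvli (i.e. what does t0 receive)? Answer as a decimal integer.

vl = 3

lanes per group: 128·2/64 = 4
AVL=3 ≤ VLMAX=4, so vl = 3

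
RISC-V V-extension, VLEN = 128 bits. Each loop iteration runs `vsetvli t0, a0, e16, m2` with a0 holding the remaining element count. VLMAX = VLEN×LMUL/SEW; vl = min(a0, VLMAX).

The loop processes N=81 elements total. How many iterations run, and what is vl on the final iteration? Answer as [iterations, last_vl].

[iterations, last_vl] = [6, 1]

VLMAX = VLEN×LMUL/SEW = 128×2/16 = 16
81 elements at 16/iter → 6 passes, remainder 1 on the last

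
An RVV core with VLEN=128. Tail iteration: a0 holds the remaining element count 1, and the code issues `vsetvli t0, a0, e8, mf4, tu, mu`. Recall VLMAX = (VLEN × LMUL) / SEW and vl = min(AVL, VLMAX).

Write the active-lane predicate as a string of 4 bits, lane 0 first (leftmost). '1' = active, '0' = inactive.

predicate = 1000

lanes per group: 128·1/4/8 = 4
vl ← min(1, 4) = 1
bits (lane 0 leftmost): 1000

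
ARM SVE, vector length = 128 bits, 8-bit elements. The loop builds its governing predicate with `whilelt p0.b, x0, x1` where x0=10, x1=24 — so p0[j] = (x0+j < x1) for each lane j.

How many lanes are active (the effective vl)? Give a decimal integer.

register lanes = 128/8 = 16
whilelt: lane j active iff 10+j < 24 → j < 14 → 14 active

vl = 14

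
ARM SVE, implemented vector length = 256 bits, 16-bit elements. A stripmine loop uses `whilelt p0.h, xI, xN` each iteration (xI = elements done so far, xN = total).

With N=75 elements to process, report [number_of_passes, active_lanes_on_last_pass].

256-bit reg / 16-bit elem → 16 lanes
75 elements at 16/iter → 5 passes, remainder 11 on the last

[iterations, last_vl] = [5, 11]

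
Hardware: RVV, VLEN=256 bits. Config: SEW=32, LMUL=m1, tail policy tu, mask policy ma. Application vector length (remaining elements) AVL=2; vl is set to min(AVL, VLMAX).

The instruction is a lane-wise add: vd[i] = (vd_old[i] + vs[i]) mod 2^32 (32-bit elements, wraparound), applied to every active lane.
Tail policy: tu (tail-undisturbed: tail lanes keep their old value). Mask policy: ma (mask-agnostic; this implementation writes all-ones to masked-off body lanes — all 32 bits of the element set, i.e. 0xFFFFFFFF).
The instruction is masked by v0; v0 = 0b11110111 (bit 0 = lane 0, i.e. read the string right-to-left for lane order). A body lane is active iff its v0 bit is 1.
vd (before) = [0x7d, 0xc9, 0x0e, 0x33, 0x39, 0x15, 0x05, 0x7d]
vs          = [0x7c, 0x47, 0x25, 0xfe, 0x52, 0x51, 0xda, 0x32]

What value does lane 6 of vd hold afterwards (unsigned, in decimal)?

VLMAX = (256 × 1) / 32 = 8 lanes
vl ← min(2, 8) = 2
vd[0] add(0x7d,0x7c) -> 0xf9
vd[1] add(0xc9,0x47) -> 0x110
vd[2] tail/keep -> 0x0e
vd[3] tail/keep -> 0x33
vd[4] tail/keep -> 0x39
vd[5] tail/keep -> 0x15
vd[6] tail/keep -> 0x05
vd[7] tail/keep -> 0x7d

vd[6] = 5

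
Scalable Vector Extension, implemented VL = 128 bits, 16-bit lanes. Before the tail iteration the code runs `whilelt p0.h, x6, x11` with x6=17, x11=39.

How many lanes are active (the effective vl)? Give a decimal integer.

vl = 8

register lanes = 128/16 = 8
active while 17+j < 39, i.e. j ∈ [0,22) capped at 8 ⇒ 8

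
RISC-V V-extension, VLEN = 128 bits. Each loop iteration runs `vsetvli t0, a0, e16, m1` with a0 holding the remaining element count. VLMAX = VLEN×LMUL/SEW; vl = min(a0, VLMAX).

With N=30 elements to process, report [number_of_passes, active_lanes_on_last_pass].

lanes per group: 128·1/16 = 8
30 elements at 8/iter → 4 passes, remainder 6 on the last

[iterations, last_vl] = [4, 6]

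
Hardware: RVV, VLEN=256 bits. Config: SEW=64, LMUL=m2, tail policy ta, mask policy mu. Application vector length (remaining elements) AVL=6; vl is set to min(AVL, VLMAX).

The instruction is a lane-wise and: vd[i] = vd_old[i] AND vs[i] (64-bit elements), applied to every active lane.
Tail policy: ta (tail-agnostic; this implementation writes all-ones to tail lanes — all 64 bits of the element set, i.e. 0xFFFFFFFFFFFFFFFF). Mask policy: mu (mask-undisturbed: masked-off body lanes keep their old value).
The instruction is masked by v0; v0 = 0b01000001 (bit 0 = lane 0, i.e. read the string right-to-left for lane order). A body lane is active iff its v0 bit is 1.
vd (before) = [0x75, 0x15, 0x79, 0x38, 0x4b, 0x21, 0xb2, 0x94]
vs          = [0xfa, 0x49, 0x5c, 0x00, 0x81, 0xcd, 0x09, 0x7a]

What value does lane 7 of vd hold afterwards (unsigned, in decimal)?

lanes per group: 256·2/64 = 8
vl = min(AVL, VLMAX) = min(6, 8) = 6
lane  0: and(0x75,0xfa) ⇒ 0x70
lane  1: mask-off/keep ⇒ 0x15
lane  2: mask-off/keep ⇒ 0x79
lane  3: mask-off/keep ⇒ 0x38
lane  4: mask-off/keep ⇒ 0x4b
lane  5: mask-off/keep ⇒ 0x21
lane  6: tail/ones ⇒ 0xffffffffffffffff
lane  7: tail/ones ⇒ 0xffffffffffffffff

vd[7] = 18446744073709551615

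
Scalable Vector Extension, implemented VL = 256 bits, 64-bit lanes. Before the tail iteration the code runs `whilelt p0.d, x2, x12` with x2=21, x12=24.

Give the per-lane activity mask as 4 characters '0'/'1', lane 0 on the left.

predicate = 1110

lane count: 256 div 64 = 4
whilelt: lane j active iff 21+j < 24 → j < 3 → 3 active
bits (lane 0 leftmost): 1110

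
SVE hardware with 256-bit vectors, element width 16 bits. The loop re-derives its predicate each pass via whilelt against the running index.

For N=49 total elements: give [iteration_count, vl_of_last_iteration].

[iterations, last_vl] = [4, 1]

256-bit reg / 16-bit elem → 16 lanes
49 elements at 16/iter → 4 passes, remainder 1 on the last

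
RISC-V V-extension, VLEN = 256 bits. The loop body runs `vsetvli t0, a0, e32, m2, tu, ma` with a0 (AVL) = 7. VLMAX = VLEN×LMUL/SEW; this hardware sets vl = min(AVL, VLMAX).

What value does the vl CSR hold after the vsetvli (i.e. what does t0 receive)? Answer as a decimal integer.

lanes per group: 256·2/32 = 16
vl = min(AVL, VLMAX) = min(7, 16) = 7

vl = 7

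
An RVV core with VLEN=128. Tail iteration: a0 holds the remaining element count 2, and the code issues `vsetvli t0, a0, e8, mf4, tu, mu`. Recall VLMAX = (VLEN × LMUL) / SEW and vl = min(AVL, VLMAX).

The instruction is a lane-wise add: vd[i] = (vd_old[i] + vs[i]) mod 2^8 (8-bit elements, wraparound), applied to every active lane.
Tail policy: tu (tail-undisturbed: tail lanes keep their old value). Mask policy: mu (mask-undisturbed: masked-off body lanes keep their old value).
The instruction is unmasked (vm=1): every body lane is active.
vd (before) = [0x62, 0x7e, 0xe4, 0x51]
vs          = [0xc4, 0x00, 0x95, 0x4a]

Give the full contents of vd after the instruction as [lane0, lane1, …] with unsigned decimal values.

vd = [38, 126, 228, 81]

VLMAX = VLEN×LMUL/SEW = 128×1/4/8 = 4
vl = min(AVL, VLMAX) = min(2, 4) = 2
vd[0] add(0x62,0xc4) -> 0x26
vd[1] add(0x7e,0x00) -> 0x7e
vd[2] tail/keep -> 0xe4
vd[3] tail/keep -> 0x51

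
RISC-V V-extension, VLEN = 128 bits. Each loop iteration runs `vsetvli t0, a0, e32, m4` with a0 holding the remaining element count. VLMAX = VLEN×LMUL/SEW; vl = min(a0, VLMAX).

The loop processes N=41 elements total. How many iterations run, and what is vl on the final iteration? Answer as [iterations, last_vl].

VLMAX = VLEN×LMUL/SEW = 128×4/32 = 16
N=41: ⌈41/16⌉ = 3 iters; last vl = 41 − 2×16 = 9

[iterations, last_vl] = [3, 9]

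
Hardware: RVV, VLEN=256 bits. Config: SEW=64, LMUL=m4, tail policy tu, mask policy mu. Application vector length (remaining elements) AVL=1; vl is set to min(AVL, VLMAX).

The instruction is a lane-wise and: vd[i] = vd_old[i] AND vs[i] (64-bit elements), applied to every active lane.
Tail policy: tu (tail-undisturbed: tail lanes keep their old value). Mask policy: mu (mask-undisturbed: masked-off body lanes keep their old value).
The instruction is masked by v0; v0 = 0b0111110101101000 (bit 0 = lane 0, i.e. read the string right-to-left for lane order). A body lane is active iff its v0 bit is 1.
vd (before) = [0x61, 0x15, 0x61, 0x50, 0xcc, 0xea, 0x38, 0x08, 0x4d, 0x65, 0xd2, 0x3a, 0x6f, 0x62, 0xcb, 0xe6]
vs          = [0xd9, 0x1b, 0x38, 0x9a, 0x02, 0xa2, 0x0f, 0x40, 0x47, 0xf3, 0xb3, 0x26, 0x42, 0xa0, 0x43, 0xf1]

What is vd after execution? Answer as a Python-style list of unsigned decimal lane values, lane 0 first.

vd = [97, 21, 97, 80, 204, 234, 56, 8, 77, 101, 210, 58, 111, 98, 203, 230]

VLMAX = VLEN×LMUL/SEW = 256×4/64 = 16
vl ← min(1, 16) = 1
vd[0] mask-off/keep -> 0x61
vd[1] tail/keep -> 0x15
vd[2] tail/keep -> 0x61
vd[3] tail/keep -> 0x50
vd[4] tail/keep -> 0xcc
vd[5] tail/keep -> 0xea
vd[6] tail/keep -> 0x38
vd[7] tail/keep -> 0x08
vd[8] tail/keep -> 0x4d
vd[9] tail/keep -> 0x65
vd[10] tail/keep -> 0xd2
vd[11] tail/keep -> 0x3a
vd[12] tail/keep -> 0x6f
vd[13] tail/keep -> 0x62
vd[14] tail/keep -> 0xcb
vd[15] tail/keep -> 0xe6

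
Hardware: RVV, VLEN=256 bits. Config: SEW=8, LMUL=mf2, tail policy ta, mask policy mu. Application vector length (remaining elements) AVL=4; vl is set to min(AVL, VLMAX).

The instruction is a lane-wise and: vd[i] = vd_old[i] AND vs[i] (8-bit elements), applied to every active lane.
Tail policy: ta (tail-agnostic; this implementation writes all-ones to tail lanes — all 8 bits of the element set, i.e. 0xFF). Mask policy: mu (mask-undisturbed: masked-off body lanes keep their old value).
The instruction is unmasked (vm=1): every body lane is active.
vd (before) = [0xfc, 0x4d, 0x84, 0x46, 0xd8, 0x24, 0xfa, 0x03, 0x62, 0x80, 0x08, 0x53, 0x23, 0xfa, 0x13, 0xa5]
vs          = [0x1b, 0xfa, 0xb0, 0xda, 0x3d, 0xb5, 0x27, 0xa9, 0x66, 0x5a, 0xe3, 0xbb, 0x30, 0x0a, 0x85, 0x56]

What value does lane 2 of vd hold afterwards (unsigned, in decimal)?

VLMAX = VLEN×LMUL/SEW = 256×1/2/8 = 16
vl ← min(4, 16) = 4
  i=0: and(0xfc,0x1b) → 24
  i=1: and(0x4d,0xfa) → 72
  i=2: and(0x84,0xb0) → 128
  i=3: and(0x46,0xda) → 66
  i=4: tail/ones → 255
  i=5: tail/ones → 255
  i=6: tail/ones → 255
  i=7: tail/ones → 255
  i=8: tail/ones → 255
  i=9: tail/ones → 255
  i=10: tail/ones → 255
  i=11: tail/ones → 255
  i=12: tail/ones → 255
  i=13: tail/ones → 255
  i=14: tail/ones → 255
  i=15: tail/ones → 255

vd[2] = 128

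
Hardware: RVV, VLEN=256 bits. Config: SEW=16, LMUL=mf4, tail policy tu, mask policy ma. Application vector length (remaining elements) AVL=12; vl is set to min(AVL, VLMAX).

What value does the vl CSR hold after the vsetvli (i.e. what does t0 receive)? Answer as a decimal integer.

VLMAX = (256 × 1/4) / 16 = 4 lanes
vl ← min(12, 4) = 4

vl = 4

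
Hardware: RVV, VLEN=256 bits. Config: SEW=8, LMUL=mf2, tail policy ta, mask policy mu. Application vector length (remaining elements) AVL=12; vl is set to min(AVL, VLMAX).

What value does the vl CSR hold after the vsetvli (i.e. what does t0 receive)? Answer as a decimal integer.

VLMAX = (256 × 1/2) / 8 = 16 lanes
AVL=12 ≤ VLMAX=16, so vl = 12

vl = 12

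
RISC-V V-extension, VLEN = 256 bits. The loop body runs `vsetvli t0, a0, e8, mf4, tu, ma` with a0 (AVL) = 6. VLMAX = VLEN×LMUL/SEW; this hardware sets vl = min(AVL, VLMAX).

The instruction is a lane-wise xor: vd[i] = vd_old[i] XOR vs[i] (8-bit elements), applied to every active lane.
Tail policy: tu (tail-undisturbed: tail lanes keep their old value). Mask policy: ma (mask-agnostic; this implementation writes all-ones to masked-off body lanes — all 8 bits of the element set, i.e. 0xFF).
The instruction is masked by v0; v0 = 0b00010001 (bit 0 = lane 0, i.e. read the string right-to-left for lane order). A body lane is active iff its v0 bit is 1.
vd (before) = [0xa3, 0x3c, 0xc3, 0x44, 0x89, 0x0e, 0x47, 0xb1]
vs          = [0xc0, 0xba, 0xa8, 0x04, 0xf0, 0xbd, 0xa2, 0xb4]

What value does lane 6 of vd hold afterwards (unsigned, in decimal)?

vd[6] = 71

VLMAX = (256 × 1/4) / 8 = 8 lanes
vl ← min(6, 8) = 6
[0] xor(0xa3,0xc0) = 0x63
[1] mask-off/ones = 0xff
[2] mask-off/ones = 0xff
[3] mask-off/ones = 0xff
[4] xor(0x89,0xf0) = 0x79
[5] mask-off/ones = 0xff
[6] tail/keep = 0x47
[7] tail/keep = 0xb1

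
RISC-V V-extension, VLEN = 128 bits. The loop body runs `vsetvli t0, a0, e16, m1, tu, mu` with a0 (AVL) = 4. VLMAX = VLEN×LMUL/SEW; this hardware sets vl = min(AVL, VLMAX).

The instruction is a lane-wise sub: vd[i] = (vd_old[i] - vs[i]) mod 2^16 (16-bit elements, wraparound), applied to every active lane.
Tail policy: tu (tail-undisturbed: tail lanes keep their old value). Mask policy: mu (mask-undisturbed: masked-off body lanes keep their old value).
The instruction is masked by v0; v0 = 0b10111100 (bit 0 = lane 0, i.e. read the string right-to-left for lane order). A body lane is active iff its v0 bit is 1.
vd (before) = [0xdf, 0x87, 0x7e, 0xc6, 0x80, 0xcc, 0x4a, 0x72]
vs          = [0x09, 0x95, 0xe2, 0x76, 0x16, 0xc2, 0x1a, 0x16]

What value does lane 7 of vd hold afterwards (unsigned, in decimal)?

VLMAX = VLEN×LMUL/SEW = 128×1/16 = 8
vl = min(AVL, VLMAX) = min(4, 8) = 4
[0] mask-off/keep = 0xdf
[1] mask-off/keep = 0x87
[2] sub(0x7e,0xe2) = 0xff9c
[3] sub(0xc6,0x76) = 0x50
[4] tail/keep = 0x80
[5] tail/keep = 0xcc
[6] tail/keep = 0x4a
[7] tail/keep = 0x72

vd[7] = 114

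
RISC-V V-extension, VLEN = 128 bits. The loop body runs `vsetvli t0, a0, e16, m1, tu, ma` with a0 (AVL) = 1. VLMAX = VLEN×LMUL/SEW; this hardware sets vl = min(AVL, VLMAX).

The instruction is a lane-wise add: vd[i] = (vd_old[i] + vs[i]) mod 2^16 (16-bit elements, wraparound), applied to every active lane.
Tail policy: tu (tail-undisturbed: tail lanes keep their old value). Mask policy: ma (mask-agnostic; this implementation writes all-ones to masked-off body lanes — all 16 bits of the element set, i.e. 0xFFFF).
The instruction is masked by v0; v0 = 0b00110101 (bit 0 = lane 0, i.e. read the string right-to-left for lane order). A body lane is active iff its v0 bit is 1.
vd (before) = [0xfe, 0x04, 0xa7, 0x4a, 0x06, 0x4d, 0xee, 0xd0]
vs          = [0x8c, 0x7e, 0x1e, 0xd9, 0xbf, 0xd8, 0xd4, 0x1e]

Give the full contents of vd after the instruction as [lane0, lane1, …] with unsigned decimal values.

vd = [394, 4, 167, 74, 6, 77, 238, 208]

VLMAX = (128 × 1) / 16 = 8 lanes
vl ← min(1, 8) = 1
[0] add(0xfe,0x8c) = 0x18a
[1] tail/keep = 0x04
[2] tail/keep = 0xa7
[3] tail/keep = 0x4a
[4] tail/keep = 0x06
[5] tail/keep = 0x4d
[6] tail/keep = 0xee
[7] tail/keep = 0xd0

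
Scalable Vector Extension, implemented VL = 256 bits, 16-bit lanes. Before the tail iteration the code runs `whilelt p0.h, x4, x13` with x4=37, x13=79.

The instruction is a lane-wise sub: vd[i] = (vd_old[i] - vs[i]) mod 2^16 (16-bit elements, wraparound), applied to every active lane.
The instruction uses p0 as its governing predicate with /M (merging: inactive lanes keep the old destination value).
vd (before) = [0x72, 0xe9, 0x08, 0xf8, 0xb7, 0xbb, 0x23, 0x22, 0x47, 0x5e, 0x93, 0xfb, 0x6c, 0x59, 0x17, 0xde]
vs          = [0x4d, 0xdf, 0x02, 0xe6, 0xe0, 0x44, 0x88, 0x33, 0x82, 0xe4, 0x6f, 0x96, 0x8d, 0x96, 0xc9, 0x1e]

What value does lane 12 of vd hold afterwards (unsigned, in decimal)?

vd[12] = 65503

256-bit reg / 16-bit elem → 16 lanes
whilelt: lane j active iff 37+j < 79 → j < 42 → 16 active
[0] sub(0x72,0x4d) = 0x25
[1] sub(0xe9,0xdf) = 0x0a
[2] sub(0x08,0x02) = 0x06
[3] sub(0xf8,0xe6) = 0x12
[4] sub(0xb7,0xe0) = 0xffd7
[5] sub(0xbb,0x44) = 0x77
[6] sub(0x23,0x88) = 0xff9b
[7] sub(0x22,0x33) = 0xffef
[8] sub(0x47,0x82) = 0xffc5
[9] sub(0x5e,0xe4) = 0xff7a
[10] sub(0x93,0x6f) = 0x24
[11] sub(0xfb,0x96) = 0x65
[12] sub(0x6c,0x8d) = 0xffdf
[13] sub(0x59,0x96) = 0xffc3
[14] sub(0x17,0xc9) = 0xff4e
[15] sub(0xde,0x1e) = 0xc0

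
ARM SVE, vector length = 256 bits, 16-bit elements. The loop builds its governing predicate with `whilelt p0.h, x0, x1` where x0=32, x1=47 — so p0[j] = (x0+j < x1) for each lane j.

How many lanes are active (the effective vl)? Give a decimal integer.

vl = 15

lane count: 256 div 16 = 16
whilelt: lane j active iff 32+j < 47 → j < 15 → 15 active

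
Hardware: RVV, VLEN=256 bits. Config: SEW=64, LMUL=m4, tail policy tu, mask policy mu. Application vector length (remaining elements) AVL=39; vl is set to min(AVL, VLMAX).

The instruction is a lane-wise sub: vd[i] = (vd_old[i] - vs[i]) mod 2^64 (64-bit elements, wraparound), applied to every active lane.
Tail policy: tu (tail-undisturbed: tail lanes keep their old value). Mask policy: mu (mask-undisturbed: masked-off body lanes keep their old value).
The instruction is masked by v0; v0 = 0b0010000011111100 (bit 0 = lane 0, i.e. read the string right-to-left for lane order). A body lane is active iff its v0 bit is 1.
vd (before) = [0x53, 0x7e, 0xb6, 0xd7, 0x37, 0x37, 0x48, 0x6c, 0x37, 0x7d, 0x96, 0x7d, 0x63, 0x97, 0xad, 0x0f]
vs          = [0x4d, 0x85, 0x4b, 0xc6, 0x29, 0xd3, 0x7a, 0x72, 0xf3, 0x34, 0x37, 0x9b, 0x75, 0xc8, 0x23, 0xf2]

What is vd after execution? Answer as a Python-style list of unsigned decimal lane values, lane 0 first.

VLMAX = (256 × 4) / 64 = 16 lanes
AVL=39 > VLMAX=16, so vl = 16
[0] mask-off/keep = 0x53
[1] mask-off/keep = 0x7e
[2] sub(0xb6,0x4b) = 0x6b
[3] sub(0xd7,0xc6) = 0x11
[4] sub(0x37,0x29) = 0x0e
[5] sub(0x37,0xd3) = 0xffffffffffffff64
[6] sub(0x48,0x7a) = 0xffffffffffffffce
[7] sub(0x6c,0x72) = 0xfffffffffffffffa
[8] mask-off/keep = 0x37
[9] mask-off/keep = 0x7d
[10] mask-off/keep = 0x96
[11] mask-off/keep = 0x7d
[12] mask-off/keep = 0x63
[13] sub(0x97,0xc8) = 0xffffffffffffffcf
[14] mask-off/keep = 0xad
[15] mask-off/keep = 0x0f

vd = [83, 126, 107, 17, 14, 18446744073709551460, 18446744073709551566, 18446744073709551610, 55, 125, 150, 125, 99, 18446744073709551567, 173, 15]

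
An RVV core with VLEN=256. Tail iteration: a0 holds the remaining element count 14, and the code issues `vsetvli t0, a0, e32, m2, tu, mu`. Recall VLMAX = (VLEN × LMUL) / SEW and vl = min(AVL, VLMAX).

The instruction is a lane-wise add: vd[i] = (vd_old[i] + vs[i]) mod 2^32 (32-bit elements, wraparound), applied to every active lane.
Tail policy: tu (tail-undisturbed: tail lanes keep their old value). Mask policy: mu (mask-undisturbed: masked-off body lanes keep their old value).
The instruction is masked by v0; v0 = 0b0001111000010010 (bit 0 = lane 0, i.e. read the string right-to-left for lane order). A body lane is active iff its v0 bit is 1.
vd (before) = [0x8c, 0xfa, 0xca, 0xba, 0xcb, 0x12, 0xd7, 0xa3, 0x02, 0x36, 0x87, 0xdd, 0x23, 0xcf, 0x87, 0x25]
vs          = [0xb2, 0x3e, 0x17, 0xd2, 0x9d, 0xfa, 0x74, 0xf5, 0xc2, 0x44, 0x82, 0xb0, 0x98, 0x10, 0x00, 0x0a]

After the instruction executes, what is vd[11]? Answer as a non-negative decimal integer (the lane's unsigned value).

lanes per group: 256·2/32 = 16
AVL=14 ≤ VLMAX=16, so vl = 14
vd[0] mask-off/keep -> 0x8c
vd[1] add(0xfa,0x3e) -> 0x138
vd[2] mask-off/keep -> 0xca
vd[3] mask-off/keep -> 0xba
vd[4] add(0xcb,0x9d) -> 0x168
vd[5] mask-off/keep -> 0x12
vd[6] mask-off/keep -> 0xd7
vd[7] mask-off/keep -> 0xa3
vd[8] mask-off/keep -> 0x02
vd[9] add(0x36,0x44) -> 0x7a
vd[10] add(0x87,0x82) -> 0x109
vd[11] add(0xdd,0xb0) -> 0x18d
vd[12] add(0x23,0x98) -> 0xbb
vd[13] mask-off/keep -> 0xcf
vd[14] tail/keep -> 0x87
vd[15] tail/keep -> 0x25

vd[11] = 397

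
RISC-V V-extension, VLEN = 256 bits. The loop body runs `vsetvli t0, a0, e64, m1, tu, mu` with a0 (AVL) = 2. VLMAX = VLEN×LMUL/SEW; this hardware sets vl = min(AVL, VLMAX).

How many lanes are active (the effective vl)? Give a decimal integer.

vl = 2

VLMAX = VLEN×LMUL/SEW = 256×1/64 = 4
vl ← min(2, 4) = 2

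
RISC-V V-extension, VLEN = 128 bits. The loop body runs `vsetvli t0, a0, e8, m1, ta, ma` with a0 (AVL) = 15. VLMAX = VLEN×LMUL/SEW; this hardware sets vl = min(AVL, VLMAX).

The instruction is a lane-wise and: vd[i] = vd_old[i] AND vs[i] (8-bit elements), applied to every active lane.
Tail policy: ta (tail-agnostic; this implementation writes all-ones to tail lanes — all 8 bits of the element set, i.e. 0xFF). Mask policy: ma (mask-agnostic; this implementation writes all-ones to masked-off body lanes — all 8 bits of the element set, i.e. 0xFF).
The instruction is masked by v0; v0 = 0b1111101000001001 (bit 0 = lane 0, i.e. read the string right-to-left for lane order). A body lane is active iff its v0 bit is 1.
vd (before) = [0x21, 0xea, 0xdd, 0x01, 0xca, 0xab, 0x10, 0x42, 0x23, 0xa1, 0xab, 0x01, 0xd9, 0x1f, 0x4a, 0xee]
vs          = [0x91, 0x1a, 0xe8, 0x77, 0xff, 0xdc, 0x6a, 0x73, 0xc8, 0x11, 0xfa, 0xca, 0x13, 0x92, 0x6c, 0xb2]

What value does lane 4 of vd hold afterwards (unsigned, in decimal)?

VLMAX = VLEN×LMUL/SEW = 128×1/8 = 16
vl = min(AVL, VLMAX) = min(15, 16) = 15
lane  0: and(0x21,0x91) ⇒ 0x01
lane  1: mask-off/ones ⇒ 0xff
lane  2: mask-off/ones ⇒ 0xff
lane  3: and(0x01,0x77) ⇒ 0x01
lane  4: mask-off/ones ⇒ 0xff
lane  5: mask-off/ones ⇒ 0xff
lane  6: mask-off/ones ⇒ 0xff
lane  7: mask-off/ones ⇒ 0xff
lane  8: mask-off/ones ⇒ 0xff
lane  9: and(0xa1,0x11) ⇒ 0x01
lane 10: mask-off/ones ⇒ 0xff
lane 11: and(0x01,0xca) ⇒ 0x00
lane 12: and(0xd9,0x13) ⇒ 0x11
lane 13: and(0x1f,0x92) ⇒ 0x12
lane 14: and(0x4a,0x6c) ⇒ 0x48
lane 15: tail/ones ⇒ 0xff

vd[4] = 255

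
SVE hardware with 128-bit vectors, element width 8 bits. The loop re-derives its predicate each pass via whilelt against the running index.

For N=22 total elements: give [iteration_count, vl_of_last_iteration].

[iterations, last_vl] = [2, 6]

register lanes = 128/8 = 16
iterations = ceil(22/16) = 2; final-pass vl = 6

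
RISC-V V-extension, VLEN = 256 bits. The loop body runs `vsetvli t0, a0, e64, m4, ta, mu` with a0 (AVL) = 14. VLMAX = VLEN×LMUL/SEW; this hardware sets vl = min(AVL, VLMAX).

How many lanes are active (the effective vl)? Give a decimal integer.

VLMAX = (256 × 4) / 64 = 16 lanes
vl ← min(14, 16) = 14

vl = 14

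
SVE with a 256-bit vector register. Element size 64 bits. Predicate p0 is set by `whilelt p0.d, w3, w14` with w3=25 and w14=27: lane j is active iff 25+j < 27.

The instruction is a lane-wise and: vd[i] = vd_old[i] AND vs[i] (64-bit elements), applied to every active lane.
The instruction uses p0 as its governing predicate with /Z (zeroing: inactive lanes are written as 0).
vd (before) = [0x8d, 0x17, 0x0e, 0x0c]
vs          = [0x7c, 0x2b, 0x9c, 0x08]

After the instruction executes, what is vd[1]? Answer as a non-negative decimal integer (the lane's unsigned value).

lane count: 256 div 64 = 4
active while 25+j < 27, i.e. j ∈ [0,2) capped at 4 ⇒ 2
lane  0: and(0x8d,0x7c) ⇒ 0x0c
lane  1: and(0x17,0x2b) ⇒ 0x03
lane  2: tail/zero ⇒ 0x00
lane  3: tail/zero ⇒ 0x00

vd[1] = 3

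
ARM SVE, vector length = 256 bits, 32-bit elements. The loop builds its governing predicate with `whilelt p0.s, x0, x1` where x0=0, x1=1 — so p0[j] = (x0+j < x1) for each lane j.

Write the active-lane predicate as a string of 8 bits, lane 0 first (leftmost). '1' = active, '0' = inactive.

256-bit reg / 32-bit elem → 8 lanes
p0[j] = (0+j < 1); true for j=0..0 → 1 lanes set
bits (lane 0 leftmost): 10000000

predicate = 10000000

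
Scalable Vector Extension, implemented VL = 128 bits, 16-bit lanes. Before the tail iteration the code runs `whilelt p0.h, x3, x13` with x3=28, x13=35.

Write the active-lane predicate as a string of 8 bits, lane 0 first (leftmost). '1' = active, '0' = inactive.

lane count: 128 div 16 = 8
p0[j] = (28+j < 35); true for j=0..6 → 7 lanes set
bits (lane 0 leftmost): 11111110

predicate = 11111110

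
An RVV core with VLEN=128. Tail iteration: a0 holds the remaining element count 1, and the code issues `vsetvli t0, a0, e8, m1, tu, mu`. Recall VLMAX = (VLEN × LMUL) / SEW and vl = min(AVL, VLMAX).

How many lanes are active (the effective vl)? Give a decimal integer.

vl = 1

VLMAX = (128 × 1) / 8 = 16 lanes
AVL=1 ≤ VLMAX=16, so vl = 1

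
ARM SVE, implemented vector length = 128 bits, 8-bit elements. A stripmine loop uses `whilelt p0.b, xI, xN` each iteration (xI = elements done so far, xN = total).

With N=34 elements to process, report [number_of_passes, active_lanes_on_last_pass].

[iterations, last_vl] = [3, 2]

lane count: 128 div 8 = 16
34 elements at 16/iter → 3 passes, remainder 2 on the last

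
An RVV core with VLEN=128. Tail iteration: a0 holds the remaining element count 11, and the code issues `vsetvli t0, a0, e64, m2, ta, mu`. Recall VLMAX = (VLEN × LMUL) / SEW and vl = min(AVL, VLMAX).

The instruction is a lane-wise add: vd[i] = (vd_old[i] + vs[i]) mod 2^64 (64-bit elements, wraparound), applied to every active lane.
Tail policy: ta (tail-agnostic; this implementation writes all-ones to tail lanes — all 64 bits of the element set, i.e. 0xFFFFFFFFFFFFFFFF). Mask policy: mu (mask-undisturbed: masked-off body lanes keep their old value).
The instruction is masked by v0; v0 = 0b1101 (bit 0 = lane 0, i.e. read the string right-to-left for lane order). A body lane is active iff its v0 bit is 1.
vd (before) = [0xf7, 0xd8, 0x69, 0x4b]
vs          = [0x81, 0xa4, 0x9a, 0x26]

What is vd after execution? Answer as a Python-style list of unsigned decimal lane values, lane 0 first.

VLMAX = VLEN×LMUL/SEW = 128×2/64 = 4
vl = min(AVL, VLMAX) = min(11, 4) = 4
  i=0: add(0xf7,0x81) → 376
  i=1: mask-off/keep → 216
  i=2: add(0x69,0x9a) → 259
  i=3: add(0x4b,0x26) → 113

vd = [376, 216, 259, 113]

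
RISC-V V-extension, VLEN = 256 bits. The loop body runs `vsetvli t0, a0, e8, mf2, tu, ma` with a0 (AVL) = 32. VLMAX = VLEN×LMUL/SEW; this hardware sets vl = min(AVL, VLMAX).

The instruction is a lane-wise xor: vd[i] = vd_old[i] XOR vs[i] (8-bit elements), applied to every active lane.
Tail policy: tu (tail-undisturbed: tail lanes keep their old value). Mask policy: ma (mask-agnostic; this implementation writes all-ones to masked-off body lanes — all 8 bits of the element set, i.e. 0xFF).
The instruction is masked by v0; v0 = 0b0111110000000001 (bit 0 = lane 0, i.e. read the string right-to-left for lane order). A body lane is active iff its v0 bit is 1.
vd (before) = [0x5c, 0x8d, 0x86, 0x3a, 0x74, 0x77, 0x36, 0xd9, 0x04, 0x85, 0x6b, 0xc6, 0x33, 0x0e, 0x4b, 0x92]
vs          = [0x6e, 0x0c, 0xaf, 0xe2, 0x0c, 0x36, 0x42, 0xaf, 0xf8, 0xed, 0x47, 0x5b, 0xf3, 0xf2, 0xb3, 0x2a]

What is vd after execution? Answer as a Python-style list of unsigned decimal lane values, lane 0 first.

VLMAX = (256 × 1/2) / 8 = 16 lanes
AVL=32 > VLMAX=16, so vl = 16
vd[0] xor(0x5c,0x6e) -> 0x32
vd[1] mask-off/ones -> 0xff
vd[2] mask-off/ones -> 0xff
vd[3] mask-off/ones -> 0xff
vd[4] mask-off/ones -> 0xff
vd[5] mask-off/ones -> 0xff
vd[6] mask-off/ones -> 0xff
vd[7] mask-off/ones -> 0xff
vd[8] mask-off/ones -> 0xff
vd[9] mask-off/ones -> 0xff
vd[10] xor(0x6b,0x47) -> 0x2c
vd[11] xor(0xc6,0x5b) -> 0x9d
vd[12] xor(0x33,0xf3) -> 0xc0
vd[13] xor(0x0e,0xf2) -> 0xfc
vd[14] xor(0x4b,0xb3) -> 0xf8
vd[15] mask-off/ones -> 0xff

vd = [50, 255, 255, 255, 255, 255, 255, 255, 255, 255, 44, 157, 192, 252, 248, 255]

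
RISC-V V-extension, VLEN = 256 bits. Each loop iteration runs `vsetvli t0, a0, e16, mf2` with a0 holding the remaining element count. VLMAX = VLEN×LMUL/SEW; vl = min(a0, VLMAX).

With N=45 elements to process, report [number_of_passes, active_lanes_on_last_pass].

lanes per group: 256·1/2/16 = 8
45 elements at 8/iter → 6 passes, remainder 5 on the last

[iterations, last_vl] = [6, 5]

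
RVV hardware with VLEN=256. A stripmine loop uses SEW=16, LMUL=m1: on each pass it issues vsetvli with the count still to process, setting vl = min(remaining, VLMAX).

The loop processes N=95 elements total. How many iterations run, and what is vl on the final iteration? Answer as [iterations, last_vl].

lanes per group: 256·1/16 = 16
95 elements at 16/iter → 6 passes, remainder 15 on the last

[iterations, last_vl] = [6, 15]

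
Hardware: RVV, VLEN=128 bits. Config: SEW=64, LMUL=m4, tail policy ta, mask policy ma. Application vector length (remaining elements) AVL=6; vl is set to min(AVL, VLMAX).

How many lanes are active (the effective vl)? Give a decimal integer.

vl = 6

lanes per group: 128·4/64 = 8
vl = min(AVL, VLMAX) = min(6, 8) = 6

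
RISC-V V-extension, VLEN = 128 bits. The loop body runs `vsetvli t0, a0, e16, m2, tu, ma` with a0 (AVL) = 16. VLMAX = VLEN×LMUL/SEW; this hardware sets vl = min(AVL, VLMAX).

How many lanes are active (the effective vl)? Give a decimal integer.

vl = 16

VLMAX = VLEN×LMUL/SEW = 128×2/16 = 16
AVL=16 ≤ VLMAX=16, so vl = 16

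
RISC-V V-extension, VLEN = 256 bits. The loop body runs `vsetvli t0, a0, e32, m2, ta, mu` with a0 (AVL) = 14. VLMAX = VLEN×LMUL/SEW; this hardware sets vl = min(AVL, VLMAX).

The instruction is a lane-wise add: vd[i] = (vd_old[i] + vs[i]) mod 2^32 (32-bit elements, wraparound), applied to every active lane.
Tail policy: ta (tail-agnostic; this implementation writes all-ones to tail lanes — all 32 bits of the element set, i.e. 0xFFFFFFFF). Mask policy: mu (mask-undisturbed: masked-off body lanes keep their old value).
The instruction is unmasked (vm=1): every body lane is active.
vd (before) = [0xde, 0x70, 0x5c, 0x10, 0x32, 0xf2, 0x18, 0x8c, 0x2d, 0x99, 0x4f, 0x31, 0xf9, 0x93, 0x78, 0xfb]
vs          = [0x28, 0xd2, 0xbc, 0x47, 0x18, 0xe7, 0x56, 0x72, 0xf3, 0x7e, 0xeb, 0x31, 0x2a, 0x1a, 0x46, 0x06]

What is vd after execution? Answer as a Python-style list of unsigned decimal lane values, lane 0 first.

vd = [262, 322, 280, 87, 74, 473, 110, 254, 288, 279, 314, 98, 291, 173, 4294967295, 4294967295]

lanes per group: 256·2/32 = 16
vl ← min(14, 16) = 14
  i=0: add(0xde,0x28) → 262
  i=1: add(0x70,0xd2) → 322
  i=2: add(0x5c,0xbc) → 280
  i=3: add(0x10,0x47) → 87
  i=4: add(0x32,0x18) → 74
  i=5: add(0xf2,0xe7) → 473
  i=6: add(0x18,0x56) → 110
  i=7: add(0x8c,0x72) → 254
  i=8: add(0x2d,0xf3) → 288
  i=9: add(0x99,0x7e) → 279
  i=10: add(0x4f,0xeb) → 314
  i=11: add(0x31,0x31) → 98
  i=12: add(0xf9,0x2a) → 291
  i=13: add(0x93,0x1a) → 173
  i=14: tail/ones → 4294967295
  i=15: tail/ones → 4294967295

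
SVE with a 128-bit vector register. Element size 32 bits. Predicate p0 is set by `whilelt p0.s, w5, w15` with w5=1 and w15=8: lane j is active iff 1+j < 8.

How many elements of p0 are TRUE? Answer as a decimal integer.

lane count: 128 div 32 = 4
whilelt: lane j active iff 1+j < 8 → j < 7 → 4 active

vl = 4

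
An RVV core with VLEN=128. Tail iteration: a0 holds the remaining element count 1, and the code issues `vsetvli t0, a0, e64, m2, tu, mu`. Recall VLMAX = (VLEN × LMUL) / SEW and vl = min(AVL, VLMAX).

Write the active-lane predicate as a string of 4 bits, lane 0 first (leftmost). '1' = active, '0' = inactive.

predicate = 1000

VLMAX = (128 × 2) / 64 = 4 lanes
AVL=1 ≤ VLMAX=4, so vl = 1
bits (lane 0 leftmost): 1000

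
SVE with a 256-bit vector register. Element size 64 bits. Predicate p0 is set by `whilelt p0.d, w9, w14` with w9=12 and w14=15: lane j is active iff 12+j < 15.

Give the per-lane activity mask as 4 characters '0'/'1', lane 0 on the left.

register lanes = 256/64 = 4
active while 12+j < 15, i.e. j ∈ [0,3) capped at 4 ⇒ 3
bits (lane 0 leftmost): 1110

predicate = 1110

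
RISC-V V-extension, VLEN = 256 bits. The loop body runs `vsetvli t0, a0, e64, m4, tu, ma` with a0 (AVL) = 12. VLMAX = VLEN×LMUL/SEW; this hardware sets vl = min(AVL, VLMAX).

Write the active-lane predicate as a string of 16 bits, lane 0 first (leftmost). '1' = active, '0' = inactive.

predicate = 1111111111110000

VLMAX = (256 × 4) / 64 = 16 lanes
vl = min(AVL, VLMAX) = min(12, 16) = 12
bits (lane 0 leftmost): 1111111111110000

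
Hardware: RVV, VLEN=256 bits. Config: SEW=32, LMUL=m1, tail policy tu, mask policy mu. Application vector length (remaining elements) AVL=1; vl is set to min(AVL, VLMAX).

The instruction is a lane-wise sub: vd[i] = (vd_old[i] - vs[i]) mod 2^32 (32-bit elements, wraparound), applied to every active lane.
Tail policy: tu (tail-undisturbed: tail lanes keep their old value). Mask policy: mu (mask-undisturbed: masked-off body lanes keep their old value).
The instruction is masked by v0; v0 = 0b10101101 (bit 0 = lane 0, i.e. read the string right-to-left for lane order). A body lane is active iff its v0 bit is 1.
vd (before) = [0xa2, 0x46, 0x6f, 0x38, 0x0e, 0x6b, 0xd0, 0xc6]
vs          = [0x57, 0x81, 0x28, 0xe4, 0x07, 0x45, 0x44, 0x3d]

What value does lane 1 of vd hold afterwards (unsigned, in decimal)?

VLMAX = VLEN×LMUL/SEW = 256×1/32 = 8
vl = min(AVL, VLMAX) = min(1, 8) = 1
vd[0] sub(0xa2,0x57) -> 0x4b
vd[1] tail/keep -> 0x46
vd[2] tail/keep -> 0x6f
vd[3] tail/keep -> 0x38
vd[4] tail/keep -> 0x0e
vd[5] tail/keep -> 0x6b
vd[6] tail/keep -> 0xd0
vd[7] tail/keep -> 0xc6

vd[1] = 70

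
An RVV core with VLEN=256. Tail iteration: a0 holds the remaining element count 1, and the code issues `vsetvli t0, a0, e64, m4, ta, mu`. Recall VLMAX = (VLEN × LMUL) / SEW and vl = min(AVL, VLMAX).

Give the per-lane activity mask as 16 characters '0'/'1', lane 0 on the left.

predicate = 1000000000000000

VLMAX = VLEN×LMUL/SEW = 256×4/64 = 16
AVL=1 ≤ VLMAX=16, so vl = 1
bits (lane 0 leftmost): 1000000000000000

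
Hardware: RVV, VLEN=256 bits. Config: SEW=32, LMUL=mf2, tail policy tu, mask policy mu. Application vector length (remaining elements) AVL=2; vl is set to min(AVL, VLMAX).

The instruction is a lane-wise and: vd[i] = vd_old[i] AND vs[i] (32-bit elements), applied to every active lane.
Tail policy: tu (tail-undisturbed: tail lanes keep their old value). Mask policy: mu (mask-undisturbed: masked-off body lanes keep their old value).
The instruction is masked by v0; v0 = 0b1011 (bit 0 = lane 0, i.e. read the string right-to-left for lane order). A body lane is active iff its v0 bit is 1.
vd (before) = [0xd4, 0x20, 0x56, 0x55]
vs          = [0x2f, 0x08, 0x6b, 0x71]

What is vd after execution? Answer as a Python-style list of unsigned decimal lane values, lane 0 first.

vd = [4, 0, 86, 85]

VLMAX = (256 × 1/2) / 32 = 4 lanes
vl = min(AVL, VLMAX) = min(2, 4) = 2
  i=0: and(0xd4,0x2f) → 4
  i=1: and(0x20,0x08) → 0
  i=2: tail/keep → 86
  i=3: tail/keep → 85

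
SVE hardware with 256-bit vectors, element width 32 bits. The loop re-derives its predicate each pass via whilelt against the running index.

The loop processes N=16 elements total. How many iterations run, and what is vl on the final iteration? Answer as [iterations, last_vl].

[iterations, last_vl] = [2, 8]

lane count: 256 div 32 = 8
N=16: ⌈16/8⌉ = 2 iters; last vl = 16 − 1×8 = 8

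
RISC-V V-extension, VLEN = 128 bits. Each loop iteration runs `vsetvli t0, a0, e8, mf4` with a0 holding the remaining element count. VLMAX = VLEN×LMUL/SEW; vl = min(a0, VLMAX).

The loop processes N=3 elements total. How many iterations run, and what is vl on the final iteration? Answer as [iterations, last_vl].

lanes per group: 128·1/4/8 = 4
3 elements at 4/iter → 1 passes, remainder 3 on the last

[iterations, last_vl] = [1, 3]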